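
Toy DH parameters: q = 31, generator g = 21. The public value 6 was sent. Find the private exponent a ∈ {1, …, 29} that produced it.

5

Try successive powers of 21 modulo 31:
21^1 ≡ 21
21^2 ≡ 7
21^3 ≡ 23
21^4 ≡ 18
21^5 ≡ 6
Found: a = 5.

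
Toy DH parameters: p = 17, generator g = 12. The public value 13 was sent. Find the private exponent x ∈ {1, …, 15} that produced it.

4

Try successive powers of 12 modulo 17:
12^1 ≡ 12
12^2 ≡ 8
12^3 ≡ 11
12^4 ≡ 13
Found: x = 4.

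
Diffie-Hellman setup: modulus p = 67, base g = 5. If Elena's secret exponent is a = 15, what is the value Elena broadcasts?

Public value = 5^15 (mod 67).
5^1 ≡ 5 (mod 67)
5^2 = (5^1)^2 ≡ 5^2 = 25 ≡ 25 (mod 67)
5^4 = (5^2)^2 ≡ 25^2 = 625 ≡ 22 (mod 67)
5^8 = (5^4)^2 ≡ 22^2 = 484 ≡ 15 (mod 67)
5^15 = 5^8 · 5^4 · 5^2 · 5^1 ≡ 15 · 22 · 25 · 5 ≡ 45 (mod 67).

45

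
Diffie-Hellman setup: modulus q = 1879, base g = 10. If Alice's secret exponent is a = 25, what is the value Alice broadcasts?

612

Public value = 10^25 mod 1879.
10^1 ≡ 10 (mod 1879)
10^2 = (10^1)^2 ≡ 10^2 = 100 ≡ 100 (mod 1879)
10^4 = (10^2)^2 ≡ 100^2 = 10000 ≡ 605 (mod 1879)
10^8 = (10^4)^2 ≡ 605^2 = 366025 ≡ 1499 (mod 1879)
10^16 = (10^8)^2 ≡ 1499^2 = 2247001 ≡ 1596 (mod 1879)
10^25 = 10^16 · 10^8 · 10^1 ≡ 1596 · 1499 · 10 ≡ 612 (mod 1879).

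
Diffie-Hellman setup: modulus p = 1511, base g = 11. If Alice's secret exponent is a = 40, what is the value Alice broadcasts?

898

Public value = 11^40 mod 1511.
11^1 ≡ 11 (mod 1511)
11^2 = (11^1)^2 ≡ 11^2 = 121 ≡ 121 (mod 1511)
11^4 = (11^2)^2 ≡ 121^2 = 14641 ≡ 1042 (mod 1511)
11^8 = (11^4)^2 ≡ 1042^2 = 1085764 ≡ 866 (mod 1511)
11^16 = (11^8)^2 ≡ 866^2 = 749956 ≡ 500 (mod 1511)
11^32 = (11^16)^2 ≡ 500^2 = 250000 ≡ 685 (mod 1511)
11^40 = 11^32 · 11^8 ≡ 685 · 866 ≡ 898 (mod 1511).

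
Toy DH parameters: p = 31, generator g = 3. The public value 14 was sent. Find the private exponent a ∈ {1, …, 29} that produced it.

22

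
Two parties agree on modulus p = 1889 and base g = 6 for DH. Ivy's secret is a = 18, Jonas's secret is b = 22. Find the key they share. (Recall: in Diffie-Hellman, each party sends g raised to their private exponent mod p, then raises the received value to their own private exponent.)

Ivy sends A = g^a mod p = 6^18 mod 1889.
6^1 ≡ 6 (mod 1889)
6^2 = (6^1)^2 ≡ 6^2 = 36 ≡ 36 (mod 1889)
6^4 = (6^2)^2 ≡ 36^2 = 1296 ≡ 1296 (mod 1889)
6^8 = (6^4)^2 ≡ 1296^2 = 1679616 ≡ 295 (mod 1889)
6^16 = (6^8)^2 ≡ 295^2 = 87025 ≡ 131 (mod 1889)
6^18 = 6^16 · 6^2 ≡ 131 · 36 ≡ 938 (mod 1889).
So A = 938. Jonas then computes K = A^b mod p = 938^22 mod 1889.
938^1 ≡ 938 (mod 1889)
938^2 = (938^1)^2 ≡ 938^2 = 879844 ≡ 1459 (mod 1889)
938^4 = (938^2)^2 ≡ 1459^2 = 2128681 ≡ 1667 (mod 1889)
938^8 = (938^4)^2 ≡ 1667^2 = 2778889 ≡ 170 (mod 1889)
938^16 = (938^8)^2 ≡ 170^2 = 28900 ≡ 565 (mod 1889)
938^22 = 938^16 · 938^4 · 938^2 ≡ 565 · 1667 · 1459 ≡ 172 (mod 1889).

172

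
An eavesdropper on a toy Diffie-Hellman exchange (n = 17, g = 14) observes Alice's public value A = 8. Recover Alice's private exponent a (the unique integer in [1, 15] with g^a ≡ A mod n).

Try successive powers of 14 modulo 17:
14^1 ≡ 14
14^2 ≡ 9
14^3 ≡ 7
14^4 ≡ 13
14^5 ≡ 12
14^6 ≡ 15
14^7 ≡ 6
14^8 ≡ 16
14^9 ≡ 3
14^10 ≡ 8
Found: a = 10.

10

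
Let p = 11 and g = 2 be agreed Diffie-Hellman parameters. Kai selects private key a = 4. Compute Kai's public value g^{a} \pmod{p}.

5

Public value = 2^{4} \pmod{11}.
2^1 ≡ 2 (mod 11)
2^2 = (2^1)^2 ≡ 2^2 = 4 ≡ 4 (mod 11)
2^4 = (2^2)^2 ≡ 4^2 = 16 ≡ 5 (mod 11)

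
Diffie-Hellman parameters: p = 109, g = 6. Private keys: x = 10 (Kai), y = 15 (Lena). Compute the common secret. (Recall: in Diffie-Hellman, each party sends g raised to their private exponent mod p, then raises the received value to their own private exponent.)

34

Lena sends B = g^y mod p = 6^15 mod 109.
6^1 ≡ 6 (mod 109)
6^2 = (6^1)^2 ≡ 6^2 = 36 ≡ 36 (mod 109)
6^4 = (6^2)^2 ≡ 36^2 = 1296 ≡ 97 (mod 109)
6^8 = (6^4)^2 ≡ 97^2 = 9409 ≡ 35 (mod 109)
6^15 = 6^8 · 6^4 · 6^2 · 6^1 ≡ 35 · 97 · 36 · 6 ≡ 77 (mod 109).
So B = 77. Kai then computes K = B^x mod p = 77^10 mod 109.
77^1 ≡ 77 (mod 109)
77^2 = (77^1)^2 ≡ 77^2 = 5929 ≡ 43 (mod 109)
77^4 = (77^2)^2 ≡ 43^2 = 1849 ≡ 105 (mod 109)
77^8 = (77^4)^2 ≡ 105^2 = 11025 ≡ 16 (mod 109)
77^10 = 77^8 · 77^2 ≡ 16 · 43 ≡ 34 (mod 109).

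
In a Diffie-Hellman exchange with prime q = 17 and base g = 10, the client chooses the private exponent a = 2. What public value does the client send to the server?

15

Public value = 10^2 mod 17.
10^1 ≡ 10 (mod 17)
10^2 = (10^1)^2 ≡ 10^2 = 100 ≡ 15 (mod 17)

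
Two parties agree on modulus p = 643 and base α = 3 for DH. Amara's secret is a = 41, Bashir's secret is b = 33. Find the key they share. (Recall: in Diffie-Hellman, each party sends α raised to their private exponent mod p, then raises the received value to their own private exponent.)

553

Bashir sends B = α^b mod p = 3^33 mod 643.
3^1 ≡ 3 (mod 643)
3^2 = (3^1)^2 ≡ 3^2 = 9 ≡ 9 (mod 643)
3^4 = (3^2)^2 ≡ 9^2 = 81 ≡ 81 (mod 643)
3^8 = (3^4)^2 ≡ 81^2 = 6561 ≡ 131 (mod 643)
3^16 = (3^8)^2 ≡ 131^2 = 17161 ≡ 443 (mod 643)
3^32 = (3^16)^2 ≡ 443^2 = 196249 ≡ 134 (mod 643)
3^33 = 3^32 · 3^1 ≡ 134 · 3 ≡ 402 (mod 643).
So B = 402. Amara then computes K = B^a mod p = 402^41 mod 643.
402^1 ≡ 402 (mod 643)
402^2 = (402^1)^2 ≡ 402^2 = 161604 ≡ 211 (mod 643)
402^4 = (402^2)^2 ≡ 211^2 = 44521 ≡ 154 (mod 643)
402^8 = (402^4)^2 ≡ 154^2 = 23716 ≡ 568 (mod 643)
402^16 = (402^8)^2 ≡ 568^2 = 322624 ≡ 481 (mod 643)
402^32 = (402^16)^2 ≡ 481^2 = 231361 ≡ 524 (mod 643)
402^41 = 402^32 · 402^8 · 402^1 ≡ 524 · 568 · 402 ≡ 553 (mod 643).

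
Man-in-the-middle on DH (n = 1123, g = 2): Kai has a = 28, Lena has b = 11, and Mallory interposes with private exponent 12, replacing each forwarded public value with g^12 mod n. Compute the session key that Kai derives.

Kai receives Mallory's public value M = 2^12 mod 1123 instead of the honest one.
2^1 ≡ 2 (mod 1123)
2^2 = (2^1)^2 ≡ 2^2 = 4 ≡ 4 (mod 1123)
2^4 = (2^2)^2 ≡ 4^2 = 16 ≡ 16 (mod 1123)
2^8 = (2^4)^2 ≡ 16^2 = 256 ≡ 256 (mod 1123)
2^12 = 2^8 · 2^4 ≡ 256 · 16 ≡ 727 (mod 1123).
So M = 727. Kai computes K = M^28 mod 1123.
727^1 ≡ 727 (mod 1123)
727^2 = (727^1)^2 ≡ 727^2 = 528529 ≡ 719 (mod 1123)
727^4 = (727^2)^2 ≡ 719^2 = 516961 ≡ 381 (mod 1123)
727^8 = (727^4)^2 ≡ 381^2 = 145161 ≡ 294 (mod 1123)
727^16 = (727^8)^2 ≡ 294^2 = 86436 ≡ 1088 (mod 1123)
727^28 = 727^16 · 727^8 · 727^4 ≡ 1088 · 294 · 381 ≡ 1026 (mod 1123).

1026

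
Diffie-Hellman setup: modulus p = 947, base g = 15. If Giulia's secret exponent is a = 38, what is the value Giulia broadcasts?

Public value = 15^38 mod 947.
15^1 ≡ 15 (mod 947)
15^2 = (15^1)^2 ≡ 15^2 = 225 ≡ 225 (mod 947)
15^4 = (15^2)^2 ≡ 225^2 = 50625 ≡ 434 (mod 947)
15^8 = (15^4)^2 ≡ 434^2 = 188356 ≡ 850 (mod 947)
15^16 = (15^8)^2 ≡ 850^2 = 722500 ≡ 886 (mod 947)
15^32 = (15^16)^2 ≡ 886^2 = 784996 ≡ 880 (mod 947)
15^38 = 15^32 · 15^4 · 15^2 ≡ 880 · 434 · 225 ≡ 273 (mod 947).

273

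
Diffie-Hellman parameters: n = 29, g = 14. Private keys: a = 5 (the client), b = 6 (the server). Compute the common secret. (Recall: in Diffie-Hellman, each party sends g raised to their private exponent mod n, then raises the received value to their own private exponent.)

22

The client sends A = g^a mod n = 14^5 mod 29.
14^1 ≡ 14 (mod 29)
14^2 = (14^1)^2 ≡ 14^2 = 196 ≡ 22 (mod 29)
14^4 = (14^2)^2 ≡ 22^2 = 484 ≡ 20 (mod 29)
14^5 = 14^4 · 14^1 ≡ 20 · 14 ≡ 19 (mod 29).
So A = 19. The server then computes K = A^b mod n = 19^6 mod 29.
19^1 ≡ 19 (mod 29)
19^2 = (19^1)^2 ≡ 19^2 = 361 ≡ 13 (mod 29)
19^4 = (19^2)^2 ≡ 13^2 = 169 ≡ 24 (mod 29)
19^6 = 19^4 · 19^2 ≡ 24 · 13 ≡ 22 (mod 29).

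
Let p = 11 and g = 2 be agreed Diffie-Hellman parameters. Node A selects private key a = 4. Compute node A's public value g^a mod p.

5

Public value = 2^4 mod 11.
2^1 ≡ 2 (mod 11)
2^2 = (2^1)^2 ≡ 2^2 = 4 ≡ 4 (mod 11)
2^4 = (2^2)^2 ≡ 4^2 = 16 ≡ 5 (mod 11)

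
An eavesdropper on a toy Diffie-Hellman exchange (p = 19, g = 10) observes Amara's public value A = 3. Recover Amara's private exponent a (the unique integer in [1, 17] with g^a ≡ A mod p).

5

Try successive powers of 10 modulo 19:
10^1 ≡ 10
10^2 ≡ 5
10^3 ≡ 12
10^4 ≡ 6
10^5 ≡ 3
Found: a = 5.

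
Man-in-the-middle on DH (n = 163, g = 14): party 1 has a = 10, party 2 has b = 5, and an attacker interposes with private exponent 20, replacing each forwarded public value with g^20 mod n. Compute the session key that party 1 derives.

Party 1 receives an attacker's public value M = 14^20 mod 163 instead of the honest one.
14^1 ≡ 14 (mod 163)
14^2 = (14^1)^2 ≡ 14^2 = 196 ≡ 33 (mod 163)
14^4 = (14^2)^2 ≡ 33^2 = 1089 ≡ 111 (mod 163)
14^8 = (14^4)^2 ≡ 111^2 = 12321 ≡ 96 (mod 163)
14^16 = (14^8)^2 ≡ 96^2 = 9216 ≡ 88 (mod 163)
14^20 = 14^16 · 14^4 ≡ 88 · 111 ≡ 151 (mod 163).
So M = 151. Party 1 computes K = M^10 mod 163.
151^1 ≡ 151 (mod 163)
151^2 = (151^1)^2 ≡ 151^2 = 22801 ≡ 144 (mod 163)
151^4 = (151^2)^2 ≡ 144^2 = 20736 ≡ 35 (mod 163)
151^8 = (151^4)^2 ≡ 35^2 = 1225 ≡ 84 (mod 163)
151^10 = 151^8 · 151^2 ≡ 84 · 144 ≡ 34 (mod 163).

34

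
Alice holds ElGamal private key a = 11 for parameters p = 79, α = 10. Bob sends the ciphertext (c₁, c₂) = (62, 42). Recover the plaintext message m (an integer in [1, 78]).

Shared mask s = c₁^a mod p = 62^11 mod 79.
62^1 ≡ 62 (mod 79)
62^2 = (62^1)^2 ≡ 62^2 = 3844 ≡ 52 (mod 79)
62^4 = (62^2)^2 ≡ 52^2 = 2704 ≡ 18 (mod 79)
62^8 = (62^4)^2 ≡ 18^2 = 324 ≡ 8 (mod 79)
62^11 = 62^8 · 62^2 · 62^1 ≡ 8 · 52 · 62 ≡ 38 (mod 79).
So s = 38; s⁻¹ ≡ 52 (mod 79).
m = c₂ · s⁻¹ mod 79 = 42 · 52 mod 79 = 51.

51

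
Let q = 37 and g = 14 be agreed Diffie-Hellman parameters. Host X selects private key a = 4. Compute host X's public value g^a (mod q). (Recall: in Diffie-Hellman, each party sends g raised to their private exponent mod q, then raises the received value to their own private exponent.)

Public value = 14^4 (mod 37).
14^1 ≡ 14 (mod 37)
14^2 = (14^1)^2 ≡ 14^2 = 196 ≡ 11 (mod 37)
14^4 = (14^2)^2 ≡ 11^2 = 121 ≡ 10 (mod 37)

10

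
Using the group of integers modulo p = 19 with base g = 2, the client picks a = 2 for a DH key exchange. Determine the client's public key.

4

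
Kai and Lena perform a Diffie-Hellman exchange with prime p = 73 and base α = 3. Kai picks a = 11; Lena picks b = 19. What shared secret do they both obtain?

Lena sends B = α^b mod p = 3^19 mod 73.
3^1 ≡ 3 (mod 73)
3^2 = (3^1)^2 ≡ 3^2 = 9 ≡ 9 (mod 73)
3^4 = (3^2)^2 ≡ 9^2 = 81 ≡ 8 (mod 73)
3^8 = (3^4)^2 ≡ 8^2 = 64 ≡ 64 (mod 73)
3^16 = (3^8)^2 ≡ 64^2 = 4096 ≡ 8 (mod 73)
3^19 = 3^16 · 3^2 · 3^1 ≡ 8 · 9 · 3 ≡ 70 (mod 73).
So B = 70. Kai then computes K = B^a mod p = 70^11 mod 73.
70^1 ≡ 70 (mod 73)
70^2 = (70^1)^2 ≡ 70^2 = 4900 ≡ 9 (mod 73)
70^4 = (70^2)^2 ≡ 9^2 = 81 ≡ 8 (mod 73)
70^8 = (70^4)^2 ≡ 8^2 = 64 ≡ 64 (mod 73)
70^11 = 70^8 · 70^2 · 70^1 ≡ 64 · 9 · 70 ≡ 24 (mod 73).

24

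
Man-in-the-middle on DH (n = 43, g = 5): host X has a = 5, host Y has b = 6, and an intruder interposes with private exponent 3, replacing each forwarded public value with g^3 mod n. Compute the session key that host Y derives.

11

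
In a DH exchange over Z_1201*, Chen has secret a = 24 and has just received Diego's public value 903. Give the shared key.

Shared key K = 903^24 mod 1201.
903^1 ≡ 903 (mod 1201)
903^2 = (903^1)^2 ≡ 903^2 = 815409 ≡ 1131 (mod 1201)
903^4 = (903^2)^2 ≡ 1131^2 = 1279161 ≡ 96 (mod 1201)
903^8 = (903^4)^2 ≡ 96^2 = 9216 ≡ 809 (mod 1201)
903^16 = (903^8)^2 ≡ 809^2 = 654481 ≡ 1137 (mod 1201)
903^24 = 903^16 · 903^8 ≡ 1137 · 809 ≡ 1068 (mod 1201).

1068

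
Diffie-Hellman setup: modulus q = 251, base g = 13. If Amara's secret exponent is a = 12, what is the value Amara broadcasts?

Public value = 13^12 mod 251.
13^1 ≡ 13 (mod 251)
13^2 = (13^1)^2 ≡ 13^2 = 169 ≡ 169 (mod 251)
13^4 = (13^2)^2 ≡ 169^2 = 28561 ≡ 198 (mod 251)
13^8 = (13^4)^2 ≡ 198^2 = 39204 ≡ 48 (mod 251)
13^12 = 13^8 · 13^4 ≡ 48 · 198 ≡ 217 (mod 251).

217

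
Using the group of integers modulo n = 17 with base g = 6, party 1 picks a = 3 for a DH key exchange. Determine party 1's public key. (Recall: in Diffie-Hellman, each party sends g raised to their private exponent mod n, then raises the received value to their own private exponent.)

12

Public value = 6^3 mod 17.
6^1 ≡ 6 (mod 17)
6^2 = (6^1)^2 ≡ 6^2 = 36 ≡ 2 (mod 17)
6^3 = 6^2 · 6^1 ≡ 2 · 6 ≡ 12 (mod 17).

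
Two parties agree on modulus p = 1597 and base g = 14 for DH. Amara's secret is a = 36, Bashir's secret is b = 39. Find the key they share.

1137

Amara sends A = g^a mod p = 14^36 mod 1597.
14^1 ≡ 14 (mod 1597)
14^2 = (14^1)^2 ≡ 14^2 = 196 ≡ 196 (mod 1597)
14^4 = (14^2)^2 ≡ 196^2 = 38416 ≡ 88 (mod 1597)
14^8 = (14^4)^2 ≡ 88^2 = 7744 ≡ 1356 (mod 1597)
14^16 = (14^8)^2 ≡ 1356^2 = 1838736 ≡ 589 (mod 1597)
14^32 = (14^16)^2 ≡ 589^2 = 346921 ≡ 372 (mod 1597)
14^36 = 14^32 · 14^4 ≡ 372 · 88 ≡ 796 (mod 1597).
So A = 796. Bashir then computes K = A^b mod p = 796^39 mod 1597.
796^1 ≡ 796 (mod 1597)
796^2 = (796^1)^2 ≡ 796^2 = 633616 ≡ 1204 (mod 1597)
796^4 = (796^2)^2 ≡ 1204^2 = 1449616 ≡ 1137 (mod 1597)
796^8 = (796^4)^2 ≡ 1137^2 = 1292769 ≡ 796 (mod 1597)
796^16 = (796^8)^2 ≡ 796^2 = 633616 ≡ 1204 (mod 1597)
796^32 = (796^16)^2 ≡ 1204^2 = 1449616 ≡ 1137 (mod 1597)
796^39 = 796^32 · 796^4 · 796^2 · 796^1 ≡ 1137 · 1137 · 1204 · 796 ≡ 1137 (mod 1597).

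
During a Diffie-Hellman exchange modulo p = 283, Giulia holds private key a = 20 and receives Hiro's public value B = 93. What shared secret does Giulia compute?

92

Shared key K = 93^20 mod 283.
93^1 ≡ 93 (mod 283)
93^2 = (93^1)^2 ≡ 93^2 = 8649 ≡ 159 (mod 283)
93^4 = (93^2)^2 ≡ 159^2 = 25281 ≡ 94 (mod 283)
93^8 = (93^4)^2 ≡ 94^2 = 8836 ≡ 63 (mod 283)
93^16 = (93^8)^2 ≡ 63^2 = 3969 ≡ 7 (mod 283)
93^20 = 93^16 · 93^4 ≡ 7 · 94 ≡ 92 (mod 283).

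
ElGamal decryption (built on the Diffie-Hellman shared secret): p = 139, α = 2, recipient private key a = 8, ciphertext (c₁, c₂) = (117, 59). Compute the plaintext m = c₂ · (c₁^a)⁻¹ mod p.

Shared mask s = c₁^a mod p = 117^8 mod 139.
117^1 ≡ 117 (mod 139)
117^2 = (117^1)^2 ≡ 117^2 = 13689 ≡ 67 (mod 139)
117^4 = (117^2)^2 ≡ 67^2 = 4489 ≡ 41 (mod 139)
117^8 = (117^4)^2 ≡ 41^2 = 1681 ≡ 13 (mod 139)
So s = 13; s⁻¹ ≡ 107 (mod 139).
m = c₂ · s⁻¹ mod 139 = 59 · 107 mod 139 = 58.

58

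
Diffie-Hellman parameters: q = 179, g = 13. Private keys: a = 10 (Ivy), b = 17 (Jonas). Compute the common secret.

Ivy sends A = g^a mod q = 13^10 mod 179.
13^1 ≡ 13 (mod 179)
13^2 = (13^1)^2 ≡ 13^2 = 169 ≡ 169 (mod 179)
13^4 = (13^2)^2 ≡ 169^2 = 28561 ≡ 100 (mod 179)
13^8 = (13^4)^2 ≡ 100^2 = 10000 ≡ 155 (mod 179)
13^10 = 13^8 · 13^2 ≡ 155 · 169 ≡ 61 (mod 179).
So A = 61. Jonas then computes K = A^b mod q = 61^17 mod 179.
61^1 ≡ 61 (mod 179)
61^2 = (61^1)^2 ≡ 61^2 = 3721 ≡ 141 (mod 179)
61^4 = (61^2)^2 ≡ 141^2 = 19881 ≡ 12 (mod 179)
61^8 = (61^4)^2 ≡ 12^2 = 144 ≡ 144 (mod 179)
61^16 = (61^8)^2 ≡ 144^2 = 20736 ≡ 151 (mod 179)
61^17 = 61^16 · 61^1 ≡ 151 · 61 ≡ 82 (mod 179).

82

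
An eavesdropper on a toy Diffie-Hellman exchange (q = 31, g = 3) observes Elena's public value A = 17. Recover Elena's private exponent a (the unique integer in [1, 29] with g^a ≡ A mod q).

7

Try successive powers of 3 modulo 31:
3^1 ≡ 3
3^2 ≡ 9
3^3 ≡ 27
3^4 ≡ 19
3^5 ≡ 26
3^6 ≡ 16
3^7 ≡ 17
Found: a = 7.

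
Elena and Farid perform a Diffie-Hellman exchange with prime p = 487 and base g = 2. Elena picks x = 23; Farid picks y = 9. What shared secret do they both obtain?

Elena sends A = g^x mod p = 2^23 mod 487.
2^1 ≡ 2 (mod 487)
2^2 = (2^1)^2 ≡ 2^2 = 4 ≡ 4 (mod 487)
2^4 = (2^2)^2 ≡ 4^2 = 16 ≡ 16 (mod 487)
2^8 = (2^4)^2 ≡ 16^2 = 256 ≡ 256 (mod 487)
2^16 = (2^8)^2 ≡ 256^2 = 65536 ≡ 278 (mod 487)
2^23 = 2^16 · 2^4 · 2^2 · 2^1 ≡ 278 · 16 · 4 · 2 ≡ 33 (mod 487).
So A = 33. Farid then computes K = A^y mod p = 33^9 mod 487.
33^1 ≡ 33 (mod 487)
33^2 = (33^1)^2 ≡ 33^2 = 1089 ≡ 115 (mod 487)
33^4 = (33^2)^2 ≡ 115^2 = 13225 ≡ 76 (mod 487)
33^8 = (33^4)^2 ≡ 76^2 = 5776 ≡ 419 (mod 487)
33^9 = 33^8 · 33^1 ≡ 419 · 33 ≡ 191 (mod 487).

191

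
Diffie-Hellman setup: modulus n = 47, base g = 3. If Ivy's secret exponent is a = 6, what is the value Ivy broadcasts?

24

Public value = 3^6 (mod 47).
3^1 ≡ 3 (mod 47)
3^2 = (3^1)^2 ≡ 3^2 = 9 ≡ 9 (mod 47)
3^4 = (3^2)^2 ≡ 9^2 = 81 ≡ 34 (mod 47)
3^6 = 3^4 · 3^2 ≡ 34 · 9 ≡ 24 (mod 47).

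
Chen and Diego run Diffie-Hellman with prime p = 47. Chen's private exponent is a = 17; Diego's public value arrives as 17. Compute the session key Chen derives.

37

Shared key K = 17^17 mod 47.
17^1 ≡ 17 (mod 47)
17^2 = (17^1)^2 ≡ 17^2 = 289 ≡ 7 (mod 47)
17^4 = (17^2)^2 ≡ 7^2 = 49 ≡ 2 (mod 47)
17^8 = (17^4)^2 ≡ 2^2 = 4 ≡ 4 (mod 47)
17^16 = (17^8)^2 ≡ 4^2 = 16 ≡ 16 (mod 47)
17^17 = 17^16 · 17^1 ≡ 16 · 17 ≡ 37 (mod 47).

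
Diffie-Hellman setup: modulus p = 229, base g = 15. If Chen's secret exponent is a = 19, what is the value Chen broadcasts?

228

Public value = 15^19 mod 229.
15^1 ≡ 15 (mod 229)
15^2 = (15^1)^2 ≡ 15^2 = 225 ≡ 225 (mod 229)
15^4 = (15^2)^2 ≡ 225^2 = 50625 ≡ 16 (mod 229)
15^8 = (15^4)^2 ≡ 16^2 = 256 ≡ 27 (mod 229)
15^16 = (15^8)^2 ≡ 27^2 = 729 ≡ 42 (mod 229)
15^19 = 15^16 · 15^2 · 15^1 ≡ 42 · 225 · 15 ≡ 228 (mod 229).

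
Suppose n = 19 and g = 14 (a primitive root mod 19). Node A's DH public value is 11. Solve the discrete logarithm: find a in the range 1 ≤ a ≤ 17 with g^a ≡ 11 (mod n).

Try successive powers of 14 modulo 19:
14^1 ≡ 14
14^2 ≡ 6
14^3 ≡ 8
14^4 ≡ 17
14^5 ≡ 10
14^6 ≡ 7
14^7 ≡ 3
14^8 ≡ 4
14^9 ≡ 18
14^10 ≡ 5
14^11 ≡ 13
14^12 ≡ 11
Found: a = 12.

12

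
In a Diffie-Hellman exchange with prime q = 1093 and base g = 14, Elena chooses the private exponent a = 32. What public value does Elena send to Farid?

Public value = 14^32 mod 1093.
14^1 ≡ 14 (mod 1093)
14^2 = (14^1)^2 ≡ 14^2 = 196 ≡ 196 (mod 1093)
14^4 = (14^2)^2 ≡ 196^2 = 38416 ≡ 161 (mod 1093)
14^8 = (14^4)^2 ≡ 161^2 = 25921 ≡ 782 (mod 1093)
14^16 = (14^8)^2 ≡ 782^2 = 611524 ≡ 537 (mod 1093)
14^32 = (14^16)^2 ≡ 537^2 = 288369 ≡ 910 (mod 1093)

910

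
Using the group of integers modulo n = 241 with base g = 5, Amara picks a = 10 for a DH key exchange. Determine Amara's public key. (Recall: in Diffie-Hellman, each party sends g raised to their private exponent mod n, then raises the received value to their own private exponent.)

64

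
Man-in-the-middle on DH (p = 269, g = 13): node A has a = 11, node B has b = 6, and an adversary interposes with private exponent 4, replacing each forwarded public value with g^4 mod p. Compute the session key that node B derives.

121

Node B receives an adversary's public value M = 13^4 mod 269 instead of the honest one.
13^1 ≡ 13 (mod 269)
13^2 = (13^1)^2 ≡ 13^2 = 169 ≡ 169 (mod 269)
13^4 = (13^2)^2 ≡ 169^2 = 28561 ≡ 47 (mod 269)
So M = 47. Node B computes K = M^6 mod 269.
47^1 ≡ 47 (mod 269)
47^2 = (47^1)^2 ≡ 47^2 = 2209 ≡ 57 (mod 269)
47^4 = (47^2)^2 ≡ 57^2 = 3249 ≡ 21 (mod 269)
47^6 = 47^4 · 47^2 ≡ 21 · 57 ≡ 121 (mod 269).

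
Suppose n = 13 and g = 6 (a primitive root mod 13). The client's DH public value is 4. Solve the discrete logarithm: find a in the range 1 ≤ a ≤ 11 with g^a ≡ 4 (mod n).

10

Try successive powers of 6 modulo 13:
6^1 ≡ 6
6^2 ≡ 10
6^3 ≡ 8
6^4 ≡ 9
6^5 ≡ 2
6^6 ≡ 12
6^7 ≡ 7
6^8 ≡ 3
6^9 ≡ 5
6^10 ≡ 4
Found: a = 10.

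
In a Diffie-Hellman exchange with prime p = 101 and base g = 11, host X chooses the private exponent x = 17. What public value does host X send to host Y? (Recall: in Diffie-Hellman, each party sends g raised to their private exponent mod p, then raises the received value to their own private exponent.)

Public value = 11^17 mod 101.
11^1 ≡ 11 (mod 101)
11^2 = (11^1)^2 ≡ 11^2 = 121 ≡ 20 (mod 101)
11^4 = (11^2)^2 ≡ 20^2 = 400 ≡ 97 (mod 101)
11^8 = (11^4)^2 ≡ 97^2 = 9409 ≡ 16 (mod 101)
11^16 = (11^8)^2 ≡ 16^2 = 256 ≡ 54 (mod 101)
11^17 = 11^16 · 11^1 ≡ 54 · 11 ≡ 89 (mod 101).

89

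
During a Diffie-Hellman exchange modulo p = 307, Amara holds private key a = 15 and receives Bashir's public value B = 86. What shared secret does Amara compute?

Shared key K = 86^15 mod 307.
86^1 ≡ 86 (mod 307)
86^2 = (86^1)^2 ≡ 86^2 = 7396 ≡ 28 (mod 307)
86^4 = (86^2)^2 ≡ 28^2 = 784 ≡ 170 (mod 307)
86^8 = (86^4)^2 ≡ 170^2 = 28900 ≡ 42 (mod 307)
86^15 = 86^8 · 86^4 · 86^2 · 86^1 ≡ 42 · 170 · 28 · 86 ≡ 199 (mod 307).

199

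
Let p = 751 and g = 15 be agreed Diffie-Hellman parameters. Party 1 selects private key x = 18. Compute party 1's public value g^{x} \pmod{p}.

430

Public value = 15^{18} \pmod{751}.
15^1 ≡ 15 (mod 751)
15^2 = (15^1)^2 ≡ 15^2 = 225 ≡ 225 (mod 751)
15^4 = (15^2)^2 ≡ 225^2 = 50625 ≡ 308 (mod 751)
15^8 = (15^4)^2 ≡ 308^2 = 94864 ≡ 238 (mod 751)
15^16 = (15^8)^2 ≡ 238^2 = 56644 ≡ 319 (mod 751)
15^18 = 15^16 · 15^2 ≡ 319 · 225 ≡ 430 (mod 751).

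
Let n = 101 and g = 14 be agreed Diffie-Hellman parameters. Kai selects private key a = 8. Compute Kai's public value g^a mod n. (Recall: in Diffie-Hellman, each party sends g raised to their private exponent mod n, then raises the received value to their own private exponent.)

84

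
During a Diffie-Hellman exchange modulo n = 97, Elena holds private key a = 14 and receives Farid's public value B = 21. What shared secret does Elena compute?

3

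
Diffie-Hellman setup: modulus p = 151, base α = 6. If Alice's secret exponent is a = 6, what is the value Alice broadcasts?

Public value = 6^6 (mod 151).
6^1 ≡ 6 (mod 151)
6^2 = (6^1)^2 ≡ 6^2 = 36 ≡ 36 (mod 151)
6^4 = (6^2)^2 ≡ 36^2 = 1296 ≡ 88 (mod 151)
6^6 = 6^4 · 6^2 ≡ 88 · 36 ≡ 148 (mod 151).

148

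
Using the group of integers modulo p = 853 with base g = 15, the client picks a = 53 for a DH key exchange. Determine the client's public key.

Public value = 15^53 mod 853.
15^1 ≡ 15 (mod 853)
15^2 = (15^1)^2 ≡ 15^2 = 225 ≡ 225 (mod 853)
15^4 = (15^2)^2 ≡ 225^2 = 50625 ≡ 298 (mod 853)
15^8 = (15^4)^2 ≡ 298^2 = 88804 ≡ 92 (mod 853)
15^16 = (15^8)^2 ≡ 92^2 = 8464 ≡ 787 (mod 853)
15^32 = (15^16)^2 ≡ 787^2 = 619369 ≡ 91 (mod 853)
15^53 = 15^32 · 15^16 · 15^4 · 15^1 ≡ 91 · 787 · 298 · 15 ≡ 502 (mod 853).

502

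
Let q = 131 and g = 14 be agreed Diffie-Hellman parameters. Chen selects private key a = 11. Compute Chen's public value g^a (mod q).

106

Public value = 14^11 (mod 131).
14^1 ≡ 14 (mod 131)
14^2 = (14^1)^2 ≡ 14^2 = 196 ≡ 65 (mod 131)
14^4 = (14^2)^2 ≡ 65^2 = 4225 ≡ 33 (mod 131)
14^8 = (14^4)^2 ≡ 33^2 = 1089 ≡ 41 (mod 131)
14^11 = 14^8 · 14^2 · 14^1 ≡ 41 · 65 · 14 ≡ 106 (mod 131).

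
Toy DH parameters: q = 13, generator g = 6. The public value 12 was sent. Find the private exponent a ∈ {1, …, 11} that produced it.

Try successive powers of 6 modulo 13:
6^1 ≡ 6
6^2 ≡ 10
6^3 ≡ 8
6^4 ≡ 9
6^5 ≡ 2
6^6 ≡ 12
Found: a = 6.

6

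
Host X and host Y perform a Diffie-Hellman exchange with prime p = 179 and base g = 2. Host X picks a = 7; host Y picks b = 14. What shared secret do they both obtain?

Host X sends A = g^a mod p = 2^7 mod 179.
2^1 ≡ 2 (mod 179)
2^2 = (2^1)^2 ≡ 2^2 = 4 ≡ 4 (mod 179)
2^4 = (2^2)^2 ≡ 4^2 = 16 ≡ 16 (mod 179)
2^7 = 2^4 · 2^2 · 2^1 ≡ 16 · 4 · 2 ≡ 128 (mod 179).
So A = 128. Host Y then computes K = A^b mod p = 128^14 mod 179.
128^1 ≡ 128 (mod 179)
128^2 = (128^1)^2 ≡ 128^2 = 16384 ≡ 95 (mod 179)
128^4 = (128^2)^2 ≡ 95^2 = 9025 ≡ 75 (mod 179)
128^8 = (128^4)^2 ≡ 75^2 = 5625 ≡ 76 (mod 179)
128^14 = 128^8 · 128^4 · 128^2 ≡ 76 · 75 · 95 ≡ 25 (mod 179).

25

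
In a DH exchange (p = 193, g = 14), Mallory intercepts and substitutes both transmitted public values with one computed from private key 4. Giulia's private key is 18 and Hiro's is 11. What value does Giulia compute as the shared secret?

81

Giulia receives Mallory's public value M = 14^4 mod 193 instead of the honest one.
14^1 ≡ 14 (mod 193)
14^2 = (14^1)^2 ≡ 14^2 = 196 ≡ 3 (mod 193)
14^4 = (14^2)^2 ≡ 3^2 = 9 ≡ 9 (mod 193)
So M = 9. Giulia computes K = M^18 mod 193.
9^1 ≡ 9 (mod 193)
9^2 = (9^1)^2 ≡ 9^2 = 81 ≡ 81 (mod 193)
9^4 = (9^2)^2 ≡ 81^2 = 6561 ≡ 192 (mod 193)
9^8 = (9^4)^2 ≡ 192^2 = 36864 ≡ 1 (mod 193)
9^16 = (9^8)^2 ≡ 1^2 = 1 ≡ 1 (mod 193)
9^18 = 9^16 · 9^2 ≡ 1 · 81 ≡ 81 (mod 193).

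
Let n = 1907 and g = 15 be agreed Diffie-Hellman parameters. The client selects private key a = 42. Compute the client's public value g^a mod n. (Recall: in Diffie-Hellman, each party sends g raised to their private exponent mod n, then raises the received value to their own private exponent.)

239

Public value = 15^42 mod 1907.
15^1 ≡ 15 (mod 1907)
15^2 = (15^1)^2 ≡ 15^2 = 225 ≡ 225 (mod 1907)
15^4 = (15^2)^2 ≡ 225^2 = 50625 ≡ 1043 (mod 1907)
15^8 = (15^4)^2 ≡ 1043^2 = 1087849 ≡ 859 (mod 1907)
15^16 = (15^8)^2 ≡ 859^2 = 737881 ≡ 1779 (mod 1907)
15^32 = (15^16)^2 ≡ 1779^2 = 3164841 ≡ 1128 (mod 1907)
15^42 = 15^32 · 15^8 · 15^2 ≡ 1128 · 859 · 225 ≡ 239 (mod 1907).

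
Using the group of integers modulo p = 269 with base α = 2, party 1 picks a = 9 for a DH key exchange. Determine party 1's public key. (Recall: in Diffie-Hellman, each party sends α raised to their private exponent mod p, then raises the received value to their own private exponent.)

Public value = 2^{9} \pmod{269}.
2^1 ≡ 2 (mod 269)
2^2 = (2^1)^2 ≡ 2^2 = 4 ≡ 4 (mod 269)
2^4 = (2^2)^2 ≡ 4^2 = 16 ≡ 16 (mod 269)
2^8 = (2^4)^2 ≡ 16^2 = 256 ≡ 256 (mod 269)
2^9 = 2^8 · 2^1 ≡ 256 · 2 ≡ 243 (mod 269).

243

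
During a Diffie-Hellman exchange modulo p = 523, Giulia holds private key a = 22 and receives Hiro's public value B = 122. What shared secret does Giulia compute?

102

Shared key K = 122^22 mod 523.
122^1 ≡ 122 (mod 523)
122^2 = (122^1)^2 ≡ 122^2 = 14884 ≡ 240 (mod 523)
122^4 = (122^2)^2 ≡ 240^2 = 57600 ≡ 70 (mod 523)
122^8 = (122^4)^2 ≡ 70^2 = 4900 ≡ 193 (mod 523)
122^16 = (122^8)^2 ≡ 193^2 = 37249 ≡ 116 (mod 523)
122^22 = 122^16 · 122^4 · 122^2 ≡ 116 · 70 · 240 ≡ 102 (mod 523).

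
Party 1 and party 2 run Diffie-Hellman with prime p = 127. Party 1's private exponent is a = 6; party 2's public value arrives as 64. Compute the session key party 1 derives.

Shared key K = 64^6 mod 127.
64^1 ≡ 64 (mod 127)
64^2 = (64^1)^2 ≡ 64^2 = 4096 ≡ 32 (mod 127)
64^4 = (64^2)^2 ≡ 32^2 = 1024 ≡ 8 (mod 127)
64^6 = 64^4 · 64^2 ≡ 8 · 32 ≡ 2 (mod 127).

2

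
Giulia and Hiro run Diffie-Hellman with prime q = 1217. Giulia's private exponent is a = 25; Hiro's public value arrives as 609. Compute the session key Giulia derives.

51

Shared key K = 609^25 mod 1217.
609^1 ≡ 609 (mod 1217)
609^2 = (609^1)^2 ≡ 609^2 = 370881 ≡ 913 (mod 1217)
609^4 = (609^2)^2 ≡ 913^2 = 833569 ≡ 1141 (mod 1217)
609^8 = (609^4)^2 ≡ 1141^2 = 1301881 ≡ 908 (mod 1217)
609^16 = (609^8)^2 ≡ 908^2 = 824464 ≡ 555 (mod 1217)
609^25 = 609^16 · 609^8 · 609^1 ≡ 555 · 908 · 609 ≡ 51 (mod 1217).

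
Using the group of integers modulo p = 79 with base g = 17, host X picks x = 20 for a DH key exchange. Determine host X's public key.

Public value = 17^20 mod 79.
17^1 ≡ 17 (mod 79)
17^2 = (17^1)^2 ≡ 17^2 = 289 ≡ 52 (mod 79)
17^4 = (17^2)^2 ≡ 52^2 = 2704 ≡ 18 (mod 79)
17^8 = (17^4)^2 ≡ 18^2 = 324 ≡ 8 (mod 79)
17^16 = (17^8)^2 ≡ 8^2 = 64 ≡ 64 (mod 79)
17^20 = 17^16 · 17^4 ≡ 64 · 18 ≡ 46 (mod 79).

46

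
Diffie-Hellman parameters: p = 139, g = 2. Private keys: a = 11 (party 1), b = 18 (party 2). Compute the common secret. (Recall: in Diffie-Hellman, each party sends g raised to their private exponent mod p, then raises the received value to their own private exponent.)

Party 1 sends A = g^a mod p = 2^11 mod 139.
2^1 ≡ 2 (mod 139)
2^2 = (2^1)^2 ≡ 2^2 = 4 ≡ 4 (mod 139)
2^4 = (2^2)^2 ≡ 4^2 = 16 ≡ 16 (mod 139)
2^8 = (2^4)^2 ≡ 16^2 = 256 ≡ 117 (mod 139)
2^11 = 2^8 · 2^2 · 2^1 ≡ 117 · 4 · 2 ≡ 102 (mod 139).
So A = 102. Party 2 then computes K = A^b mod p = 102^18 mod 139.
102^1 ≡ 102 (mod 139)
102^2 = (102^1)^2 ≡ 102^2 = 10404 ≡ 118 (mod 139)
102^4 = (102^2)^2 ≡ 118^2 = 13924 ≡ 24 (mod 139)
102^8 = (102^4)^2 ≡ 24^2 = 576 ≡ 20 (mod 139)
102^16 = (102^8)^2 ≡ 20^2 = 400 ≡ 122 (mod 139)
102^18 = 102^16 · 102^2 ≡ 122 · 118 ≡ 79 (mod 139).

79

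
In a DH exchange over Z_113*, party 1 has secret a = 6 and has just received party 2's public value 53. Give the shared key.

85

Shared key K = 53^6 mod 113.
53^1 ≡ 53 (mod 113)
53^2 = (53^1)^2 ≡ 53^2 = 2809 ≡ 97 (mod 113)
53^4 = (53^2)^2 ≡ 97^2 = 9409 ≡ 30 (mod 113)
53^6 = 53^4 · 53^2 ≡ 30 · 97 ≡ 85 (mod 113).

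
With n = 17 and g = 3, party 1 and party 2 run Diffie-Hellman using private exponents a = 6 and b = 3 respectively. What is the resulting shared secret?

Party 1 sends A = g^a mod n = 3^6 mod 17.
3^1 ≡ 3 (mod 17)
3^2 = (3^1)^2 ≡ 3^2 = 9 ≡ 9 (mod 17)
3^4 = (3^2)^2 ≡ 9^2 = 81 ≡ 13 (mod 17)
3^6 = 3^4 · 3^2 ≡ 13 · 9 ≡ 15 (mod 17).
So A = 15. Party 2 then computes K = A^b mod n = 15^3 mod 17.
15^1 ≡ 15 (mod 17)
15^2 = (15^1)^2 ≡ 15^2 = 225 ≡ 4 (mod 17)
15^3 = 15^2 · 15^1 ≡ 4 · 15 ≡ 9 (mod 17).

9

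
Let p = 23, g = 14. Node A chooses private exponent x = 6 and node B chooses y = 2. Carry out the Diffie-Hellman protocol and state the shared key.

9

Node B sends B = g^y mod p = 14^2 mod 23.
14^1 ≡ 14 (mod 23)
14^2 = (14^1)^2 ≡ 14^2 = 196 ≡ 12 (mod 23)
So B = 12. Node A then computes K = B^x mod p = 12^6 mod 23.
12^1 ≡ 12 (mod 23)
12^2 = (12^1)^2 ≡ 12^2 = 144 ≡ 6 (mod 23)
12^4 = (12^2)^2 ≡ 6^2 = 36 ≡ 13 (mod 23)
12^6 = 12^4 · 12^2 ≡ 13 · 6 ≡ 9 (mod 23).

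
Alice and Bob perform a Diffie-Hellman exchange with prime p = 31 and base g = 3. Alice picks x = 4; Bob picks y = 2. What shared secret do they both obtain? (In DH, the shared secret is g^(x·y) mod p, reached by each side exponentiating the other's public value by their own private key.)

20

Alice sends A = g^x mod p = 3^4 mod 31.
3^1 ≡ 3 (mod 31)
3^2 = (3^1)^2 ≡ 3^2 = 9 ≡ 9 (mod 31)
3^4 = (3^2)^2 ≡ 9^2 = 81 ≡ 19 (mod 31)
So A = 19. Bob then computes K = A^y mod p = 19^2 mod 31.
19^1 ≡ 19 (mod 31)
19^2 = (19^1)^2 ≡ 19^2 = 361 ≡ 20 (mod 31)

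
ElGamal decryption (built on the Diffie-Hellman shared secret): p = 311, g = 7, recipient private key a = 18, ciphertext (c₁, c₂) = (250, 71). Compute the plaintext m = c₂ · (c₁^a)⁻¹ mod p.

238

Shared mask s = c₁^a mod p = 250^18 mod 311.
250^1 ≡ 250 (mod 311)
250^2 = (250^1)^2 ≡ 250^2 = 62500 ≡ 300 (mod 311)
250^4 = (250^2)^2 ≡ 300^2 = 90000 ≡ 121 (mod 311)
250^8 = (250^4)^2 ≡ 121^2 = 14641 ≡ 24 (mod 311)
250^16 = (250^8)^2 ≡ 24^2 = 576 ≡ 265 (mod 311)
250^18 = 250^16 · 250^2 ≡ 265 · 300 ≡ 195 (mod 311).
So s = 195; s⁻¹ ≡ 126 (mod 311).
m = c₂ · s⁻¹ mod 311 = 71 · 126 mod 311 = 238.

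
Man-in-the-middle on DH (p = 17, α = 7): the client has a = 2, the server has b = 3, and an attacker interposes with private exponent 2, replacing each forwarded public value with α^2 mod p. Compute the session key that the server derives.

The server receives an attacker's public value M = 7^2 mod 17 instead of the honest one.
7^1 ≡ 7 (mod 17)
7^2 = (7^1)^2 ≡ 7^2 = 49 ≡ 15 (mod 17)
So M = 15. The server computes K = M^3 mod 17.
15^1 ≡ 15 (mod 17)
15^2 = (15^1)^2 ≡ 15^2 = 225 ≡ 4 (mod 17)
15^3 = 15^2 · 15^1 ≡ 4 · 15 ≡ 9 (mod 17).

9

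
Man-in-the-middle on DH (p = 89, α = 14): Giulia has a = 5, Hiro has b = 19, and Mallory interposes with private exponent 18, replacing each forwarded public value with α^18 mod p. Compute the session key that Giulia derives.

Giulia receives Mallory's public value M = 14^18 mod 89 instead of the honest one.
14^1 ≡ 14 (mod 89)
14^2 = (14^1)^2 ≡ 14^2 = 196 ≡ 18 (mod 89)
14^4 = (14^2)^2 ≡ 18^2 = 324 ≡ 57 (mod 89)
14^8 = (14^4)^2 ≡ 57^2 = 3249 ≡ 45 (mod 89)
14^16 = (14^8)^2 ≡ 45^2 = 2025 ≡ 67 (mod 89)
14^18 = 14^16 · 14^2 ≡ 67 · 18 ≡ 49 (mod 89).
So M = 49. Giulia computes K = M^5 mod 89.
49^1 ≡ 49 (mod 89)
49^2 = (49^1)^2 ≡ 49^2 = 2401 ≡ 87 (mod 89)
49^4 = (49^2)^2 ≡ 87^2 = 7569 ≡ 4 (mod 89)
49^5 = 49^4 · 49^1 ≡ 4 · 49 ≡ 18 (mod 89).

18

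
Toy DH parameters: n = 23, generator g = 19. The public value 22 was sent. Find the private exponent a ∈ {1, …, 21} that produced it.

Try successive powers of 19 modulo 23:
19^1 ≡ 19
19^2 ≡ 16
19^3 ≡ 5
19^4 ≡ 3
19^5 ≡ 11
19^6 ≡ 2
19^7 ≡ 15
19^8 ≡ 9
19^9 ≡ 10
19^10 ≡ 6
19^11 ≡ 22
Found: a = 11.

11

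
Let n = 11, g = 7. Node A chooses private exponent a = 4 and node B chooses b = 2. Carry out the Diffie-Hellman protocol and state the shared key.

Node B sends B = g^b mod n = 7^2 mod 11.
7^1 ≡ 7 (mod 11)
7^2 = (7^1)^2 ≡ 7^2 = 49 ≡ 5 (mod 11)
So B = 5. Node A then computes K = B^a mod n = 5^4 mod 11.
5^1 ≡ 5 (mod 11)
5^2 = (5^1)^2 ≡ 5^2 = 25 ≡ 3 (mod 11)
5^4 = (5^2)^2 ≡ 3^2 = 9 ≡ 9 (mod 11)

9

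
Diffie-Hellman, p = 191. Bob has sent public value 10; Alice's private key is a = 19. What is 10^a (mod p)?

Shared key K = 10^19 mod 191.
10^1 ≡ 10 (mod 191)
10^2 = (10^1)^2 ≡ 10^2 = 100 ≡ 100 (mod 191)
10^4 = (10^2)^2 ≡ 100^2 = 10000 ≡ 68 (mod 191)
10^8 = (10^4)^2 ≡ 68^2 = 4624 ≡ 40 (mod 191)
10^16 = (10^8)^2 ≡ 40^2 = 1600 ≡ 72 (mod 191)
10^19 = 10^16 · 10^2 · 10^1 ≡ 72 · 100 · 10 ≡ 184 (mod 191).

184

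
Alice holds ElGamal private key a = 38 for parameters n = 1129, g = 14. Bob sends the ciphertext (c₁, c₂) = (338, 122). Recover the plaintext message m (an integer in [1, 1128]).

869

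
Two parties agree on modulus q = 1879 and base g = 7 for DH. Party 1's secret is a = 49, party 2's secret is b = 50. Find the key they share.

254

Party 2 sends B = g^b mod q = 7^50 mod 1879.
7^1 ≡ 7 (mod 1879)
7^2 = (7^1)^2 ≡ 7^2 = 49 ≡ 49 (mod 1879)
7^4 = (7^2)^2 ≡ 49^2 = 2401 ≡ 522 (mod 1879)
7^8 = (7^4)^2 ≡ 522^2 = 272484 ≡ 29 (mod 1879)
7^16 = (7^8)^2 ≡ 29^2 = 841 ≡ 841 (mod 1879)
7^32 = (7^16)^2 ≡ 841^2 = 707281 ≡ 777 (mod 1879)
7^50 = 7^32 · 7^16 · 7^2 ≡ 777 · 841 · 49 ≡ 1233 (mod 1879).
So B = 1233. Party 1 then computes K = B^a mod q = 1233^49 mod 1879.
1233^1 ≡ 1233 (mod 1879)
1233^2 = (1233^1)^2 ≡ 1233^2 = 1520289 ≡ 178 (mod 1879)
1233^4 = (1233^2)^2 ≡ 178^2 = 31684 ≡ 1620 (mod 1879)
1233^8 = (1233^4)^2 ≡ 1620^2 = 2624400 ≡ 1316 (mod 1879)
1233^16 = (1233^8)^2 ≡ 1316^2 = 1731856 ≡ 1297 (mod 1879)
1233^32 = (1233^16)^2 ≡ 1297^2 = 1682209 ≡ 504 (mod 1879)
1233^49 = 1233^32 · 1233^16 · 1233^1 ≡ 504 · 1297 · 1233 ≡ 254 (mod 1879).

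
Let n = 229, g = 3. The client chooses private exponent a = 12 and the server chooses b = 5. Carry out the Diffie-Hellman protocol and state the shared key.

The server sends B = g^b mod n = 3^5 mod 229.
3^1 ≡ 3 (mod 229)
3^2 = (3^1)^2 ≡ 3^2 = 9 ≡ 9 (mod 229)
3^4 = (3^2)^2 ≡ 9^2 = 81 ≡ 81 (mod 229)
3^5 = 3^4 · 3^1 ≡ 81 · 3 ≡ 14 (mod 229).
So B = 14. The client then computes K = B^a mod n = 14^12 mod 229.
14^1 ≡ 14 (mod 229)
14^2 = (14^1)^2 ≡ 14^2 = 196 ≡ 196 (mod 229)
14^4 = (14^2)^2 ≡ 196^2 = 38416 ≡ 173 (mod 229)
14^8 = (14^4)^2 ≡ 173^2 = 29929 ≡ 159 (mod 229)
14^12 = 14^8 · 14^4 ≡ 159 · 173 ≡ 27 (mod 229).

27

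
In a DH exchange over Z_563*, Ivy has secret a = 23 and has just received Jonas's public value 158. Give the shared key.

171

Shared key K = 158^23 mod 563.
158^1 ≡ 158 (mod 563)
158^2 = (158^1)^2 ≡ 158^2 = 24964 ≡ 192 (mod 563)
158^4 = (158^2)^2 ≡ 192^2 = 36864 ≡ 269 (mod 563)
158^8 = (158^4)^2 ≡ 269^2 = 72361 ≡ 297 (mod 563)
158^16 = (158^8)^2 ≡ 297^2 = 88209 ≡ 381 (mod 563)
158^23 = 158^16 · 158^4 · 158^2 · 158^1 ≡ 381 · 269 · 192 · 158 ≡ 171 (mod 563).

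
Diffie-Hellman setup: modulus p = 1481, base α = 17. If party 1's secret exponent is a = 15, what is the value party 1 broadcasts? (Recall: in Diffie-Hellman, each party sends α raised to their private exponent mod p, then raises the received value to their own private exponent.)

Public value = 17^15 mod 1481.
17^1 ≡ 17 (mod 1481)
17^2 = (17^1)^2 ≡ 17^2 = 289 ≡ 289 (mod 1481)
17^4 = (17^2)^2 ≡ 289^2 = 83521 ≡ 585 (mod 1481)
17^8 = (17^4)^2 ≡ 585^2 = 342225 ≡ 114 (mod 1481)
17^15 = 17^8 · 17^4 · 17^2 · 17^1 ≡ 114 · 585 · 289 · 17 ≡ 416 (mod 1481).

416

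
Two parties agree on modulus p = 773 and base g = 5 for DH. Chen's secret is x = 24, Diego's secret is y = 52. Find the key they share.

Diego sends B = g^y mod p = 5^52 mod 773.
5^1 ≡ 5 (mod 773)
5^2 = (5^1)^2 ≡ 5^2 = 25 ≡ 25 (mod 773)
5^4 = (5^2)^2 ≡ 25^2 = 625 ≡ 625 (mod 773)
5^8 = (5^4)^2 ≡ 625^2 = 390625 ≡ 260 (mod 773)
5^16 = (5^8)^2 ≡ 260^2 = 67600 ≡ 349 (mod 773)
5^32 = (5^16)^2 ≡ 349^2 = 121801 ≡ 440 (mod 773)
5^52 = 5^32 · 5^16 · 5^4 ≡ 440 · 349 · 625 ≡ 93 (mod 773).
So B = 93. Chen then computes K = B^x mod p = 93^24 mod 773.
93^1 ≡ 93 (mod 773)
93^2 = (93^1)^2 ≡ 93^2 = 8649 ≡ 146 (mod 773)
93^4 = (93^2)^2 ≡ 146^2 = 21316 ≡ 445 (mod 773)
93^8 = (93^4)^2 ≡ 445^2 = 198025 ≡ 137 (mod 773)
93^16 = (93^8)^2 ≡ 137^2 = 18769 ≡ 217 (mod 773)
93^24 = 93^16 · 93^8 ≡ 217 · 137 ≡ 355 (mod 773).

355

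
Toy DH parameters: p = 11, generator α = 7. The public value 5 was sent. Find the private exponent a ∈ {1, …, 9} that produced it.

2

Try successive powers of 7 modulo 11:
7^1 ≡ 7
7^2 ≡ 5
Found: a = 2.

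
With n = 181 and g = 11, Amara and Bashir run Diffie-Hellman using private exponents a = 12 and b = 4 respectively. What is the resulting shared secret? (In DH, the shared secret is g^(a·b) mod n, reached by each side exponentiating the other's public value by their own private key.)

117

Amara sends A = g^a mod n = 11^12 mod 181.
11^1 ≡ 11 (mod 181)
11^2 = (11^1)^2 ≡ 11^2 = 121 ≡ 121 (mod 181)
11^4 = (11^2)^2 ≡ 121^2 = 14641 ≡ 161 (mod 181)
11^8 = (11^4)^2 ≡ 161^2 = 25921 ≡ 38 (mod 181)
11^12 = 11^8 · 11^4 ≡ 38 · 161 ≡ 145 (mod 181).
So A = 145. Bashir then computes K = A^b mod n = 145^4 mod 181.
145^1 ≡ 145 (mod 181)
145^2 = (145^1)^2 ≡ 145^2 = 21025 ≡ 29 (mod 181)
145^4 = (145^2)^2 ≡ 29^2 = 841 ≡ 117 (mod 181)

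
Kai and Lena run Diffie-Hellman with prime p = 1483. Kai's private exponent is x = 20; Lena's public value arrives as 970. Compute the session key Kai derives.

Shared key K = 970^20 mod 1483.
970^1 ≡ 970 (mod 1483)
970^2 = (970^1)^2 ≡ 970^2 = 940900 ≡ 678 (mod 1483)
970^4 = (970^2)^2 ≡ 678^2 = 459684 ≡ 1437 (mod 1483)
970^8 = (970^4)^2 ≡ 1437^2 = 2064969 ≡ 633 (mod 1483)
970^16 = (970^8)^2 ≡ 633^2 = 400689 ≡ 279 (mod 1483)
970^20 = 970^16 · 970^4 ≡ 279 · 1437 ≡ 513 (mod 1483).

513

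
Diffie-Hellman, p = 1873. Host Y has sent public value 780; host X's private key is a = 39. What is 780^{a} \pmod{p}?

377

Shared key K = 780^39 mod 1873.
780^1 ≡ 780 (mod 1873)
780^2 = (780^1)^2 ≡ 780^2 = 608400 ≡ 1548 (mod 1873)
780^4 = (780^2)^2 ≡ 1548^2 = 2396304 ≡ 737 (mod 1873)
780^8 = (780^4)^2 ≡ 737^2 = 543169 ≡ 1872 (mod 1873)
780^16 = (780^8)^2 ≡ 1872^2 = 3504384 ≡ 1 (mod 1873)
780^32 = (780^16)^2 ≡ 1^2 = 1 ≡ 1 (mod 1873)
780^39 = 780^32 · 780^4 · 780^2 · 780^1 ≡ 1 · 737 · 1548 · 780 ≡ 377 (mod 1873).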